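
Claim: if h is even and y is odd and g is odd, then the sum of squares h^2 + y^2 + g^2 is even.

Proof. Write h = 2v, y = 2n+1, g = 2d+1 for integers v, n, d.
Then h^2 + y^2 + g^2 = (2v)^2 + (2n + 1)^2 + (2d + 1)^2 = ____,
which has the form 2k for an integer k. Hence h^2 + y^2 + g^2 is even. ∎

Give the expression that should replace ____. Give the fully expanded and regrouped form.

2(2d^2 + 2d + 2n^2 + 2n + 2v^2 + 1)

(2v)^2 + (2n + 1)^2 + (2d + 1)^2 = 4d^2 + 4d + 4n^2 + 4n + 4v^2 + 2
= 2(2d^2 + 2d + 2n^2 + 2n + 2v^2 + 1).
Since 2d^2 + 2d + 2n^2 + 2n + 2v^2 + 1 is an integer, the sum of squares is of the form 2k for an integer k.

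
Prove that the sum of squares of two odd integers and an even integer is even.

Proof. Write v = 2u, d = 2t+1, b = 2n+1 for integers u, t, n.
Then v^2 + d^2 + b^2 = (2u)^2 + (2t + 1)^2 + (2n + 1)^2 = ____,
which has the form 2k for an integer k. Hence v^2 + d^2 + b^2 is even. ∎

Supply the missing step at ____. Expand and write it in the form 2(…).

(2u)^2 + (2t + 1)^2 + (2n + 1)^2 = 4n^2 + 4n + 4t^2 + 4t + 4u^2 + 2
= 2(2n^2 + 2n + 2t^2 + 2t + 2u^2 + 1).
Since 2n^2 + 2n + 2t^2 + 2t + 2u^2 + 1 is an integer, the sum of squares is of the form 2k for an integer k.

2(2n^2 + 2n + 2t^2 + 2t + 2u^2 + 1)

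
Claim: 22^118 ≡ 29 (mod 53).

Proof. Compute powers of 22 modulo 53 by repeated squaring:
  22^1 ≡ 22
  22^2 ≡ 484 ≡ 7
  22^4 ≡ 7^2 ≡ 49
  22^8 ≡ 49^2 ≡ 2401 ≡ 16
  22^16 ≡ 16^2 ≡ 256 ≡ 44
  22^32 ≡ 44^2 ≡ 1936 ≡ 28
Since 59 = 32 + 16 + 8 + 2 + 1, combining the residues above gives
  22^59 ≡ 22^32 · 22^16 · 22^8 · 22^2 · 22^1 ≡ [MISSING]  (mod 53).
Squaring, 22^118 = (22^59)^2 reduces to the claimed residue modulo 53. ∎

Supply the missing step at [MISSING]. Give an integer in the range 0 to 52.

20

22^32 · 22^16 · 22^8 · 22^2 · 22^1 ≡ 28 · 44 · 16 · 7 · 22 = 3035648.
3035648 mod 53 = 20, so 22^59 ≡ 20 (mod 53).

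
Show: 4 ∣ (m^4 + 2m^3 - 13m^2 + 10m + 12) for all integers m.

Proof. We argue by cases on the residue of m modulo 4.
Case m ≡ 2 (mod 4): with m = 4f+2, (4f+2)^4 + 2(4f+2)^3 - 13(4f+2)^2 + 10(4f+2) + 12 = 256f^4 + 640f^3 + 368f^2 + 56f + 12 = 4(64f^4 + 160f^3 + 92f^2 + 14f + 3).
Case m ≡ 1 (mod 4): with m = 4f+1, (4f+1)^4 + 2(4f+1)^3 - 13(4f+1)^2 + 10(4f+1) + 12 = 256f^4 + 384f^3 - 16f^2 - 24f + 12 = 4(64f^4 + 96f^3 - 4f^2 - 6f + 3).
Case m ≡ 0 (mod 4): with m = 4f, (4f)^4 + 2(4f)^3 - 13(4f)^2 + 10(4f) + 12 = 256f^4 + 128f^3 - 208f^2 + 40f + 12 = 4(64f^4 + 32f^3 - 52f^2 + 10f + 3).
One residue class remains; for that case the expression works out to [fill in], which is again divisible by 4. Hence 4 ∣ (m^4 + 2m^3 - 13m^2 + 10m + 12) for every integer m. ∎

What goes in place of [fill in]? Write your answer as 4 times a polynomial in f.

Only m ≡ 3 (mod 4) is unaccounted for. Put m = 4f+3:
(4f+3)^4 + 2(4f+3)^3 - 13(4f+3)^2 + 10(4f+3) + 12 expands to 256f^4 + 896f^3 + 944f^2 + 376f + 60,
and factoring out 4 leaves 4(64f^4 + 224f^3 + 236f^2 + 94f + 15).

4(64f^4 + 224f^3 + 236f^2 + 94f + 15)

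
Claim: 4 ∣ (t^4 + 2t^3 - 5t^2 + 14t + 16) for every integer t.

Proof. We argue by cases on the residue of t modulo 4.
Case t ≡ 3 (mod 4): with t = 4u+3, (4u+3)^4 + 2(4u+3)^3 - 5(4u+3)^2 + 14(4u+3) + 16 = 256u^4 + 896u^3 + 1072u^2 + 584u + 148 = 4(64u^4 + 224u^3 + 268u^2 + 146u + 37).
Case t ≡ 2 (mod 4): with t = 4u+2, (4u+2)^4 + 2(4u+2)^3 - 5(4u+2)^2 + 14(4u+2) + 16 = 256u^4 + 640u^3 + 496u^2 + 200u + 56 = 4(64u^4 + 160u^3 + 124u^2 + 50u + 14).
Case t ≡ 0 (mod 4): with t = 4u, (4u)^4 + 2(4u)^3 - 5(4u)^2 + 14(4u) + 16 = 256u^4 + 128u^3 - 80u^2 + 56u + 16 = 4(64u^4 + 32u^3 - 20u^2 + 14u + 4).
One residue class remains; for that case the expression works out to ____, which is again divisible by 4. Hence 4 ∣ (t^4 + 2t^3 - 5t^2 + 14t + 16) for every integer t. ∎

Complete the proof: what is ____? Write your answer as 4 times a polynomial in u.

4(64u^4 + 96u^3 + 28u^2 + 14u + 7)

Only t ≡ 1 (mod 4) is unaccounted for. Put t = 4u+1:
(4u+1)^4 + 2(4u+1)^3 - 5(4u+1)^2 + 14(4u+1) + 16 expands to 256u^4 + 384u^3 + 112u^2 + 56u + 28,
and factoring out 4 leaves 4(64u^4 + 96u^3 + 28u^2 + 14u + 7).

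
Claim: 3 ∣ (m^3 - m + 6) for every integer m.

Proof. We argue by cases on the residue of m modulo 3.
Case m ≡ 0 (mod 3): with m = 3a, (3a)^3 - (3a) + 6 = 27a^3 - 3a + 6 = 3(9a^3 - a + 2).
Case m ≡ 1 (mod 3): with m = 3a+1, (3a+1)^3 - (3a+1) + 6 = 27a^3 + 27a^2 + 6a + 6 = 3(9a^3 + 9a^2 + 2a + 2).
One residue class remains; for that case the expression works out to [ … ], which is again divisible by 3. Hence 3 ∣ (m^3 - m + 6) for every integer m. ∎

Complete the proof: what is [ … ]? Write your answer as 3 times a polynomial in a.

Only m ≡ 2 (mod 3) is unaccounted for. Put m = 3a+2:
(3a+2)^3 - (3a+2) + 6 expands to 27a^3 + 54a^2 + 33a + 12,
and factoring out 3 leaves 3(9a^3 + 18a^2 + 11a + 4).

3(9a^3 + 18a^2 + 11a + 4)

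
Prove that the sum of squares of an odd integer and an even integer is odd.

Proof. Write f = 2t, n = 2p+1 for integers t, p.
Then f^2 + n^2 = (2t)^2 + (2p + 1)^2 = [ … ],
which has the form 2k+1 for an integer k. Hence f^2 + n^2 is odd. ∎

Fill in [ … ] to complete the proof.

2(2p^2 + 2p + 2t^2) + 1

(2t)^2 + (2p + 1)^2 = 4p^2 + 4p + 4t^2 + 1
= 2(2p^2 + 2p + 2t^2) + 1.
Since 2p^2 + 2p + 2t^2 is an integer, the sum of squares is of the form 2k+1 for an integer k.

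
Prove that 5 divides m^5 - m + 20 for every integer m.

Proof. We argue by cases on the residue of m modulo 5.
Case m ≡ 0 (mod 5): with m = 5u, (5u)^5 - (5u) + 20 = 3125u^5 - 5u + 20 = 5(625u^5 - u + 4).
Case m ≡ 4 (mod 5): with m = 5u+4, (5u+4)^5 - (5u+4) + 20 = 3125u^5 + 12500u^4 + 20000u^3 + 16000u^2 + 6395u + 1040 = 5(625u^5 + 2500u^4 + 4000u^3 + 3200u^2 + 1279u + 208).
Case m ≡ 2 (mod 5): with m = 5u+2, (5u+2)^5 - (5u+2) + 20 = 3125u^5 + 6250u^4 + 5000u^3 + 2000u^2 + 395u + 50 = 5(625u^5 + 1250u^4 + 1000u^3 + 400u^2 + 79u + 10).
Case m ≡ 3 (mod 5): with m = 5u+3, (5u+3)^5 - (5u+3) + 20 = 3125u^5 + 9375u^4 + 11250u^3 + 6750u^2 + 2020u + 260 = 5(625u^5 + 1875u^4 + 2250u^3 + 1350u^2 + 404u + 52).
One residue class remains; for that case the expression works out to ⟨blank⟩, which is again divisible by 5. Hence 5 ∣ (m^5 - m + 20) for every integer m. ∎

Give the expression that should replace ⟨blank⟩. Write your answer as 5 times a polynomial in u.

The residues treated are {0, 4, 2, 3}, so the missing case is m ≡ 1 (mod 5); write m = 5u+1.
Then (5u+1)^5 - (5u+1) + 20 = 3125u^5 + 3125u^4 + 1250u^3 + 250u^2 + 20u + 20 = 5(625u^5 + 625u^4 + 250u^3 + 50u^2 + 4u + 4).

5(625u^5 + 625u^4 + 250u^3 + 50u^2 + 4u + 4)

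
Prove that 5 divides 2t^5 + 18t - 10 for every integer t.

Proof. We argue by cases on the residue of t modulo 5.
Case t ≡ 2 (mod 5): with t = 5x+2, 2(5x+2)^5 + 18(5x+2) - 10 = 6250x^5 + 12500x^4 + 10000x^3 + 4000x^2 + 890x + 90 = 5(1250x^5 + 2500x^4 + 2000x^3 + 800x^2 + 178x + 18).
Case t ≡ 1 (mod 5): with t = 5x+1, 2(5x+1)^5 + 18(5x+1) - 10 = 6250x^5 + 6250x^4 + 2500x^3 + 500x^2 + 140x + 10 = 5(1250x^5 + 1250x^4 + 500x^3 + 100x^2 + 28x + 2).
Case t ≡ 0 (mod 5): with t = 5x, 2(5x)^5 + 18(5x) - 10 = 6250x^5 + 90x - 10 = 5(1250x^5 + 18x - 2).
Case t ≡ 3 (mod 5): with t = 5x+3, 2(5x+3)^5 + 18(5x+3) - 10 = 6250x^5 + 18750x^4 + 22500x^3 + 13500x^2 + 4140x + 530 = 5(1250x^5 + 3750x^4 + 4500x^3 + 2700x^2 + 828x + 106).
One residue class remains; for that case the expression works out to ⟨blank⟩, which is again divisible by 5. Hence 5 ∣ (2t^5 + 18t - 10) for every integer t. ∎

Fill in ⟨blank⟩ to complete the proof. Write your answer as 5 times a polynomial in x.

5(1250x^5 + 5000x^4 + 8000x^3 + 6400x^2 + 2578x + 422)

The residues treated are {2, 1, 0, 3}, so the missing case is t ≡ 4 (mod 5); write t = 5x+4.
Then 2(5x+4)^5 + 18(5x+4) - 10 = 6250x^5 + 25000x^4 + 40000x^3 + 32000x^2 + 12890x + 2110 = 5(1250x^5 + 5000x^4 + 8000x^3 + 6400x^2 + 2578x + 422).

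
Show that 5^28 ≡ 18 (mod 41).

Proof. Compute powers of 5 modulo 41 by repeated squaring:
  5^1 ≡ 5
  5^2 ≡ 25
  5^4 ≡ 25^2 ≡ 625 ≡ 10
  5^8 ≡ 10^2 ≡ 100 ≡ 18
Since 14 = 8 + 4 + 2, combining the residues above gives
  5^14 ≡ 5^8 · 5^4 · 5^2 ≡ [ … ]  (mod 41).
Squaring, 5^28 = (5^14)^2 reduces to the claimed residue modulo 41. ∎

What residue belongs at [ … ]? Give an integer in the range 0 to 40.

31

5^8 · 5^4 · 5^2 ≡ 18 · 10 · 25 = 4500.
4500 mod 41 = 31, so 5^14 ≡ 31 (mod 41).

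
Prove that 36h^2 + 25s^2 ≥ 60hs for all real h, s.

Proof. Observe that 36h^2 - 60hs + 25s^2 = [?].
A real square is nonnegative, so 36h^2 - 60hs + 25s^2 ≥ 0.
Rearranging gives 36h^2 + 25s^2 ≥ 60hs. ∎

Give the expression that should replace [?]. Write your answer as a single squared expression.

(6h - 5s)^2

36h^2 - 60hs + 25s^2 is a perfect-square trinomial: the outer terms are (6h)^2 and (5s)^2, and the cross term is -2·6h·5s.
So 36h^2 - 60hs + 25s^2 = (6h - 5s)^2 ≥ 0.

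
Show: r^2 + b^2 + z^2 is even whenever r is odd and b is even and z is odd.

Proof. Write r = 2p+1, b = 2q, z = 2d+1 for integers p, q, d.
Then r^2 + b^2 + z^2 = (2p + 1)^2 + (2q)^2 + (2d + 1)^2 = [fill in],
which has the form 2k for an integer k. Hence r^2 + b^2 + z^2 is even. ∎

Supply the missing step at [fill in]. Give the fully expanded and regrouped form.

Expanding: (2p + 1)^2 + (2q)^2 + (2d + 1)^2 = 4d^2 + 4d + 4p^2 + 4p + 4q^2 + 2.
Every term is even; pulling out the factor of 2 gives 2(2d^2 + 2d + 2p^2 + 2p + 2q^2 + 1).

2(2d^2 + 2d + 2p^2 + 2p + 2q^2 + 1)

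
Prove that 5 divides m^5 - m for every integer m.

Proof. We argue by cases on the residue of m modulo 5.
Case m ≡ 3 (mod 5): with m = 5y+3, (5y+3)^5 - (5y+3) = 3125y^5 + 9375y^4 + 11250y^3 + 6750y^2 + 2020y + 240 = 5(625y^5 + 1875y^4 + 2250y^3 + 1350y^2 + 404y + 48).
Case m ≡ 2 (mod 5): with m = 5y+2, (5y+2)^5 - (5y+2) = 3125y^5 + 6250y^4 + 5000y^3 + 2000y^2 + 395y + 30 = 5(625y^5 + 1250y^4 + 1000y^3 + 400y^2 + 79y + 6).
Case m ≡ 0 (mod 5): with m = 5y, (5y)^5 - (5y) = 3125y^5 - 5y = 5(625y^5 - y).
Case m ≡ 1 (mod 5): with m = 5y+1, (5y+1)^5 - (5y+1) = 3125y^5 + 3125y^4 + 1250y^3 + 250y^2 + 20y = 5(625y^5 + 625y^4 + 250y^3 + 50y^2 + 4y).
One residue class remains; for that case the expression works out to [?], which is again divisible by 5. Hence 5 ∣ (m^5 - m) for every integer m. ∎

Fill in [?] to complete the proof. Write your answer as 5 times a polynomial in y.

5(625y^5 + 2500y^4 + 4000y^3 + 3200y^2 + 1279y + 204)

Only m ≡ 4 (mod 5) is unaccounted for. Put m = 5y+4:
(5y+4)^5 - (5y+4) expands to 3125y^5 + 12500y^4 + 20000y^3 + 16000y^2 + 6395y + 1020,
and factoring out 5 leaves 5(625y^5 + 2500y^4 + 4000y^3 + 3200y^2 + 1279y + 204).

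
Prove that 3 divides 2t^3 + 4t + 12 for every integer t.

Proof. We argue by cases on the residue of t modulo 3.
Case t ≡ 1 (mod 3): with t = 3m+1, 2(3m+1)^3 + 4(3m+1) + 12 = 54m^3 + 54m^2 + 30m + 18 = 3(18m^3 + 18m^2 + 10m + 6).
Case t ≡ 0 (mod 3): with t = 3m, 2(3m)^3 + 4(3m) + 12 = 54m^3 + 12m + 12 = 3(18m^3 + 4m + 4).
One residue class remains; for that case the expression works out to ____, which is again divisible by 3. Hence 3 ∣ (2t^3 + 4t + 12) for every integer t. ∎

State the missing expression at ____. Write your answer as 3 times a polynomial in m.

3(18m^3 + 36m^2 + 28m + 12)

Only t ≡ 2 (mod 3) is unaccounted for. Put t = 3m+2:
2(3m+2)^3 + 4(3m+2) + 12 expands to 54m^3 + 108m^2 + 84m + 36,
and factoring out 3 leaves 3(18m^3 + 36m^2 + 28m + 12).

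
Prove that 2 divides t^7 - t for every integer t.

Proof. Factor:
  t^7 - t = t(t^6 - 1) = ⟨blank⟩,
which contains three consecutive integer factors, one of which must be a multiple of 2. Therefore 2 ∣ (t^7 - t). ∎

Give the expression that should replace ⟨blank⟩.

t^6 - 1 = (t^2 - 1)(t^4 + t^2 + 1), and t^2 - 1 = (t-1)(t+1).
So t(t^6 - 1) = (t - 1)t(t + 1)(t^4 + t^2 + 1).

(t - 1)t(t + 1)(t^4 + t^2 + 1)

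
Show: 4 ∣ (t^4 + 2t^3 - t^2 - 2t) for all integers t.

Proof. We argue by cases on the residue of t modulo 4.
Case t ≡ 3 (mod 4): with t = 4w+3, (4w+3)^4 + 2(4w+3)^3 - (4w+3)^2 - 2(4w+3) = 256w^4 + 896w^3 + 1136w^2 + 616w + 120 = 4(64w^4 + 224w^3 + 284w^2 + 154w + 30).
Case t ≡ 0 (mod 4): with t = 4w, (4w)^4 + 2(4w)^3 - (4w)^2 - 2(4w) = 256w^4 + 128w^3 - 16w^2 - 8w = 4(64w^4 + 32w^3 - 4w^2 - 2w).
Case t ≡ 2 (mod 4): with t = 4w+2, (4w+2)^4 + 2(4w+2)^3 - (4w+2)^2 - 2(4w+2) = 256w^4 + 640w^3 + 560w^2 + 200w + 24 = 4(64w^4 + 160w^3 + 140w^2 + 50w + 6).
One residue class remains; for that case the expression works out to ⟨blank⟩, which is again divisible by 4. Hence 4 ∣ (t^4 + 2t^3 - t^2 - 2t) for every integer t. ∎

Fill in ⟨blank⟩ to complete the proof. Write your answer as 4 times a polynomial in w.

The residues treated are {3, 0, 2}, so the missing case is t ≡ 1 (mod 4); write t = 4w+1.
Then (4w+1)^4 + 2(4w+1)^3 - (4w+1)^2 - 2(4w+1) = 256w^4 + 384w^3 + 176w^2 + 24w = 4(64w^4 + 96w^3 + 44w^2 + 6w).

4(64w^4 + 96w^3 + 44w^2 + 6w)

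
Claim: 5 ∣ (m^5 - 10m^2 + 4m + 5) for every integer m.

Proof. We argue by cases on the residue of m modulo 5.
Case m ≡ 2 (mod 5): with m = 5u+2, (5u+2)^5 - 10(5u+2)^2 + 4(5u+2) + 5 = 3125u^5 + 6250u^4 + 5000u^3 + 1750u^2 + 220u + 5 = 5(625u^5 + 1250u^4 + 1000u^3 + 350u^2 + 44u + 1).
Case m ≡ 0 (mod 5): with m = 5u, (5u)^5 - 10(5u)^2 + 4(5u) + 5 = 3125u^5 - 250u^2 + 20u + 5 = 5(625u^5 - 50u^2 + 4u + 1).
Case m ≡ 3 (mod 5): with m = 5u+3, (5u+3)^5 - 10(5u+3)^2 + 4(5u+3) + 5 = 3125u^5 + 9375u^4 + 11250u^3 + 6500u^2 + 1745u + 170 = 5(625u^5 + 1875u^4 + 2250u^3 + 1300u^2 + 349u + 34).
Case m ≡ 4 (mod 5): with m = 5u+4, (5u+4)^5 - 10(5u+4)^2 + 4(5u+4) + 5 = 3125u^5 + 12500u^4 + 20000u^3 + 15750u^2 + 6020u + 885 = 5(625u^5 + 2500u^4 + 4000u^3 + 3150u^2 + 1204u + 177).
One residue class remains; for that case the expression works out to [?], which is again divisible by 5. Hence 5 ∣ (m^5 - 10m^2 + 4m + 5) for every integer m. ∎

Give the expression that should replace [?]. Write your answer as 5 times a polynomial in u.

5(625u^5 + 625u^4 + 250u^3 - 11u)

Only m ≡ 1 (mod 5) is unaccounted for. Put m = 5u+1:
(5u+1)^5 - 10(5u+1)^2 + 4(5u+1) + 5 expands to 3125u^5 + 3125u^4 + 1250u^3 - 55u,
and factoring out 5 leaves 5(625u^5 + 625u^4 + 250u^3 - 11u).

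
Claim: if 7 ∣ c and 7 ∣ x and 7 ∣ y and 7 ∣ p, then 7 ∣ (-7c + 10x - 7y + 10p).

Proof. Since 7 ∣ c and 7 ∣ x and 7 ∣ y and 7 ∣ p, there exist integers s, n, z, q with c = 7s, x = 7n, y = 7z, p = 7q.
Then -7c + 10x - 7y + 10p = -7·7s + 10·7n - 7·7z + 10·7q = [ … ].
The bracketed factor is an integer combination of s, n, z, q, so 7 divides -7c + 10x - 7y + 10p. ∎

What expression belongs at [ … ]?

7(10n + 10q - 7s - 7z)

Pull the common 7 out of every term: -7·7s + 10·7n - 7·7z + 10·7q = 7(10n + 10q - 7s - 7z).
10n + 10q - 7s - 7z is an integer, which exhibits the divisibility.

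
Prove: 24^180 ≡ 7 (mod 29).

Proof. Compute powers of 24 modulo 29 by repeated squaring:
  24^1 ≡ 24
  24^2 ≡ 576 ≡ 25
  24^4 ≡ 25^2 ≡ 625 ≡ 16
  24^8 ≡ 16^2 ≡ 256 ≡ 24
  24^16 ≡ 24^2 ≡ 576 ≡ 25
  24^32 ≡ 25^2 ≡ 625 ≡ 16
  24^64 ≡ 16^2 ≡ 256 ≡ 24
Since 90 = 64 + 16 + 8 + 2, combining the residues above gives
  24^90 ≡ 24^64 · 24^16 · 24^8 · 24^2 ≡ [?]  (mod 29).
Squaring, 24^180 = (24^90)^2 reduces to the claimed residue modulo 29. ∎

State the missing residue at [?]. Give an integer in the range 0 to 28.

23

Multiply the listed residues: 24 · 25 · 24 · 25 = 600 → 14400 → 360000.
Reducing modulo 29: 360000 = 12413·29 + 23, so 24^90 ≡ 23.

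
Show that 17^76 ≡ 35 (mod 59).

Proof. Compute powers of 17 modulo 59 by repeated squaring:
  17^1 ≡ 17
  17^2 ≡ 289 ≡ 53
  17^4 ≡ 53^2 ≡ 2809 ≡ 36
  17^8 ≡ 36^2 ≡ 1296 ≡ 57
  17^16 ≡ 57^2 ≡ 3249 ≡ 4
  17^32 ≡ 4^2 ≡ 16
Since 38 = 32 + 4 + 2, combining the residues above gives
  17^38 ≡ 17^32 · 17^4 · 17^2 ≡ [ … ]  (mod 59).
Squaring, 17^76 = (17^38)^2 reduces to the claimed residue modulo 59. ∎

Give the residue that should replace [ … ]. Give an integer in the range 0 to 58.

25

Multiply the listed residues: 16 · 36 · 53 = 576 → 30528.
Reducing modulo 59: 30528 = 517·59 + 25, so 17^38 ≡ 25.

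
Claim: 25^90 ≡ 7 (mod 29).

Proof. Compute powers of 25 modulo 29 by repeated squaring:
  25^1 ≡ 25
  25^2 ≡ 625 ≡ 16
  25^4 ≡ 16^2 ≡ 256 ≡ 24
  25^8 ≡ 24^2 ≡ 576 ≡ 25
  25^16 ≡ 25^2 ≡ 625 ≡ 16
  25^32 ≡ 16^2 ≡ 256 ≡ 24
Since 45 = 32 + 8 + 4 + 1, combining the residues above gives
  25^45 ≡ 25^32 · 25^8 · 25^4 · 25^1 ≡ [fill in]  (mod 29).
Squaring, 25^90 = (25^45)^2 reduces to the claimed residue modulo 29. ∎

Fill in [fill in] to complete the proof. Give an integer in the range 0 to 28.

23

Multiply the listed residues: 24 · 25 · 24 · 25 = 600 → 14400 → 360000.
Reducing modulo 29: 360000 = 12413·29 + 23, so 25^45 ≡ 23.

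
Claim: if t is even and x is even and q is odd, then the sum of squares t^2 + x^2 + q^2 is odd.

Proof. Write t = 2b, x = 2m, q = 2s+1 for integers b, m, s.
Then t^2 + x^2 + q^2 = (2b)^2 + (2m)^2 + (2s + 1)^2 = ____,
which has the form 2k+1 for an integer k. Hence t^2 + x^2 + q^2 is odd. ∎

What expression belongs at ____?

Expanding: (2b)^2 + (2m)^2 + (2s + 1)^2 = 4b^2 + 4m^2 + 4s^2 + 4s + 1.
Every term except the constant is even, so this is 2(2b^2 + 2m^2 + 2s^2 + 2s) + 1,
and 2b^2 + 2m^2 + 2s^2 + 2s ∈ ℤ gives the required form.

2(2b^2 + 2m^2 + 2s^2 + 2s) + 1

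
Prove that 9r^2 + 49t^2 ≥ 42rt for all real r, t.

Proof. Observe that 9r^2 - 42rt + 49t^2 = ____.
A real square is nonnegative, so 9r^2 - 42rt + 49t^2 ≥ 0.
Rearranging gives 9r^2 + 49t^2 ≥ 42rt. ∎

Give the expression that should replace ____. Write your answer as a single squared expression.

(3r - 7t)^2

9r^2 - 42rt + 49t^2 is a perfect-square trinomial: the outer terms are (3r)^2 and (7t)^2, and the cross term is -2·3r·7t.
So 9r^2 - 42rt + 49t^2 = (3r - 7t)^2 ≥ 0.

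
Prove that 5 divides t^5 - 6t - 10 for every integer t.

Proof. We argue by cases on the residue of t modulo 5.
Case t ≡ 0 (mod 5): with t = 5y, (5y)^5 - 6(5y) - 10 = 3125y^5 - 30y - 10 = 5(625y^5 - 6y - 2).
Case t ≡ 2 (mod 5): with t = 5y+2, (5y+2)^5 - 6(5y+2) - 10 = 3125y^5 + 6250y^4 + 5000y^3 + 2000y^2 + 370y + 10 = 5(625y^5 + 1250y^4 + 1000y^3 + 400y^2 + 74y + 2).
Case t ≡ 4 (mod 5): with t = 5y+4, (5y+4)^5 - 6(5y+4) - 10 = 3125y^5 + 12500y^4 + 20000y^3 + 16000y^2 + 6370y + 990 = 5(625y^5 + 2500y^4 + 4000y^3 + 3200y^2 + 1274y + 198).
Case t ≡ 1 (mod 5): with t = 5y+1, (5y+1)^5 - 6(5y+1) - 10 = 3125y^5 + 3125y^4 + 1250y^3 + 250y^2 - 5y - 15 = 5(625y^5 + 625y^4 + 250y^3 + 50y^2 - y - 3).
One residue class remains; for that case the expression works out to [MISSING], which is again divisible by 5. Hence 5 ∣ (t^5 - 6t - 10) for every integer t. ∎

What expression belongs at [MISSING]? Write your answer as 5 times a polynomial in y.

5(625y^5 + 1875y^4 + 2250y^3 + 1350y^2 + 399y + 43)

Only t ≡ 3 (mod 5) is unaccounted for. Put t = 5y+3:
(5y+3)^5 - 6(5y+3) - 10 expands to 3125y^5 + 9375y^4 + 11250y^3 + 6750y^2 + 1995y + 215,
and factoring out 5 leaves 5(625y^5 + 1875y^4 + 2250y^3 + 1350y^2 + 399y + 43).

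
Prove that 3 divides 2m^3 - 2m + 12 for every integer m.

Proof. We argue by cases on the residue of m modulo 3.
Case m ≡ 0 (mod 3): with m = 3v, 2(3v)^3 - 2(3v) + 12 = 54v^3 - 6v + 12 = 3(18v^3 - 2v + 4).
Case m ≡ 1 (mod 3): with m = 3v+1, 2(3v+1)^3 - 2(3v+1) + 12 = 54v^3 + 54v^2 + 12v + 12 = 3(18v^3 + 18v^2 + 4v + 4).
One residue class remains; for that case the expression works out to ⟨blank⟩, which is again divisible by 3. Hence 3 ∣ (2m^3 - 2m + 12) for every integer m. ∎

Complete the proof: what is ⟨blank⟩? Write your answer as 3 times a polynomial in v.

3(18v^3 + 36v^2 + 22v + 8)

The residues treated are {0, 1}, so the missing case is m ≡ 2 (mod 3); write m = 3v+2.
Then 2(3v+2)^3 - 2(3v+2) + 12 = 54v^3 + 108v^2 + 66v + 24 = 3(18v^3 + 36v^2 + 22v + 8).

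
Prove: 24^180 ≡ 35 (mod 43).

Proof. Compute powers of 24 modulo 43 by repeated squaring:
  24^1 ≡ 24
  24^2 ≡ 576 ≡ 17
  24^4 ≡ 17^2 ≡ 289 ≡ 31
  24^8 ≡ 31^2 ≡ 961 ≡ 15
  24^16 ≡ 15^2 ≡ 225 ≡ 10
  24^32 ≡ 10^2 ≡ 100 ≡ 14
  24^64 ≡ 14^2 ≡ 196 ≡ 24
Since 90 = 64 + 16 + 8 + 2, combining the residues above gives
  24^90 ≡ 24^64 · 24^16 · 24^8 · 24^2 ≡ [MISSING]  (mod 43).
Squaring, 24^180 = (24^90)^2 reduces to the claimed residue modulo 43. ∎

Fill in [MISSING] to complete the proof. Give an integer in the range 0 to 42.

24^64 · 24^16 · 24^8 · 24^2 ≡ 24 · 10 · 15 · 17 = 61200.
61200 mod 43 = 11, so 24^90 ≡ 11 (mod 43).

11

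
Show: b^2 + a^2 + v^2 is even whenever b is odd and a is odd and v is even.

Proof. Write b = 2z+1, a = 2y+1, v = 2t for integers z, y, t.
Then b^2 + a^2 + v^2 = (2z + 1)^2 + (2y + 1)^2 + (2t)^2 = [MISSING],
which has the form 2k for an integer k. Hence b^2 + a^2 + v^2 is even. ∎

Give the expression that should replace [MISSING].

2(2t^2 + 2y^2 + 2y + 2z^2 + 2z + 1)

(2z + 1)^2 + (2y + 1)^2 + (2t)^2 = 4t^2 + 4y^2 + 4y + 4z^2 + 4z + 2
= 2(2t^2 + 2y^2 + 2y + 2z^2 + 2z + 1).
Since 2t^2 + 2y^2 + 2y + 2z^2 + 2z + 1 is an integer, the sum of squares is of the form 2k for an integer k.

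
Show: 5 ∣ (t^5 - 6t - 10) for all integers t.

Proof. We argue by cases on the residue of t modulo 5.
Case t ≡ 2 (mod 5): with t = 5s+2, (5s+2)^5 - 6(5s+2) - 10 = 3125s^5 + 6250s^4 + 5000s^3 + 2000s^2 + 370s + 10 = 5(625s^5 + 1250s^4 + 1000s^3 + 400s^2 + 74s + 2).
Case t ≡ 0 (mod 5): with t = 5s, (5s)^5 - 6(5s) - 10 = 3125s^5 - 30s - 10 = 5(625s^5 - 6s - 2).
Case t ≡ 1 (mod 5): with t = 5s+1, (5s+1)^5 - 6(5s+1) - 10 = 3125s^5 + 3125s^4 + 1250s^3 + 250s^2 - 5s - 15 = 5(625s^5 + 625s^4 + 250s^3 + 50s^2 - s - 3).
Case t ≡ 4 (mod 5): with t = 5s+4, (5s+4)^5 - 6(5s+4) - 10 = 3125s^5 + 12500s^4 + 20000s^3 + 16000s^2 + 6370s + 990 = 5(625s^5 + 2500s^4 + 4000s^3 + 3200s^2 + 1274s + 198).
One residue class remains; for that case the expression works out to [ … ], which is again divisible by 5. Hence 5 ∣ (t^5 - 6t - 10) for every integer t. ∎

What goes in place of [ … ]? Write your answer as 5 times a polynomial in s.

The residues treated are {2, 0, 1, 4}, so the missing case is t ≡ 3 (mod 5); write t = 5s+3.
Then (5s+3)^5 - 6(5s+3) - 10 = 3125s^5 + 9375s^4 + 11250s^3 + 6750s^2 + 1995s + 215 = 5(625s^5 + 1875s^4 + 2250s^3 + 1350s^2 + 399s + 43).

5(625s^5 + 1875s^4 + 2250s^3 + 1350s^2 + 399s + 43)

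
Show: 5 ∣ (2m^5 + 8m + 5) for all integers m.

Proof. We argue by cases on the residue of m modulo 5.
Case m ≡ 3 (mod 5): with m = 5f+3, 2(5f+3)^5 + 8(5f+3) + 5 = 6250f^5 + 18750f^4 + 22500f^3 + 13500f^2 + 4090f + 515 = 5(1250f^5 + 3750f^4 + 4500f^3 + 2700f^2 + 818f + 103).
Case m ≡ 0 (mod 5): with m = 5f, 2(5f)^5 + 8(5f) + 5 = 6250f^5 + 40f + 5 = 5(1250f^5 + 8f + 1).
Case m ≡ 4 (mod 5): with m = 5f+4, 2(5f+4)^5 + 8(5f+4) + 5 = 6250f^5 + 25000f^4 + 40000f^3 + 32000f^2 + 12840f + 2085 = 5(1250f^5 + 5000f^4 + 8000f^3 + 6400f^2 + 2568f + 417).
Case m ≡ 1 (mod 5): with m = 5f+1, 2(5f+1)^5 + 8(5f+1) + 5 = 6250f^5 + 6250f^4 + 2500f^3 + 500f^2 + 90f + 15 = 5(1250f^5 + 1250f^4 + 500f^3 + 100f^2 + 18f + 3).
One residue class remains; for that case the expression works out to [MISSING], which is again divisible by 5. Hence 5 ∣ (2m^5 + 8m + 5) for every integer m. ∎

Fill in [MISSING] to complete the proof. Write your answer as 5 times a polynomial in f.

5(1250f^5 + 2500f^4 + 2000f^3 + 800f^2 + 168f + 17)

Only m ≡ 2 (mod 5) is unaccounted for. Put m = 5f+2:
2(5f+2)^5 + 8(5f+2) + 5 expands to 6250f^5 + 12500f^4 + 10000f^3 + 4000f^2 + 840f + 85,
and factoring out 5 leaves 5(1250f^5 + 2500f^4 + 2000f^3 + 800f^2 + 168f + 17).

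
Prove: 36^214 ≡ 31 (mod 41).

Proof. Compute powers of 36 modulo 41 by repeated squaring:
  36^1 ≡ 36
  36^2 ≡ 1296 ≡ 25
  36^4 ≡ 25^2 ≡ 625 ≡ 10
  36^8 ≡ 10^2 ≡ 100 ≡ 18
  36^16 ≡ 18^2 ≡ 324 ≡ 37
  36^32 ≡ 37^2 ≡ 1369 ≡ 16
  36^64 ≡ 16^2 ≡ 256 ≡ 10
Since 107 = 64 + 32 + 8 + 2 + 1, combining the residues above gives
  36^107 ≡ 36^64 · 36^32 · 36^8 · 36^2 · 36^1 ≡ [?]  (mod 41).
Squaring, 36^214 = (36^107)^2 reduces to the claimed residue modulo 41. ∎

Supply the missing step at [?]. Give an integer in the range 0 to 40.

21

Multiply the listed residues: 10 · 16 · 18 · 25 · 36 = 160 → 2880 → 72000 → 2592000.
Reducing modulo 41: 2592000 = 63219·41 + 21, so 36^107 ≡ 21.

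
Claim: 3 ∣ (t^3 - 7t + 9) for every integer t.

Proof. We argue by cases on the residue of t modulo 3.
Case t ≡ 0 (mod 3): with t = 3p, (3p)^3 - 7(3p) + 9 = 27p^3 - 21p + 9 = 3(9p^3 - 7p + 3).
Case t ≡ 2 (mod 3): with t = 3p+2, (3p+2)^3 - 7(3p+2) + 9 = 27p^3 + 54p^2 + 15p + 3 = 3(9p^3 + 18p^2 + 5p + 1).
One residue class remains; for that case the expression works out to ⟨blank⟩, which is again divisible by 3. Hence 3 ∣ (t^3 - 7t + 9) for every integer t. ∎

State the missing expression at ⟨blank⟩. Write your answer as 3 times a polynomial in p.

Only t ≡ 1 (mod 3) is unaccounted for. Put t = 3p+1:
(3p+1)^3 - 7(3p+1) + 9 expands to 27p^3 + 27p^2 - 12p + 3,
and factoring out 3 leaves 3(9p^3 + 9p^2 - 4p + 1).

3(9p^3 + 9p^2 - 4p + 1)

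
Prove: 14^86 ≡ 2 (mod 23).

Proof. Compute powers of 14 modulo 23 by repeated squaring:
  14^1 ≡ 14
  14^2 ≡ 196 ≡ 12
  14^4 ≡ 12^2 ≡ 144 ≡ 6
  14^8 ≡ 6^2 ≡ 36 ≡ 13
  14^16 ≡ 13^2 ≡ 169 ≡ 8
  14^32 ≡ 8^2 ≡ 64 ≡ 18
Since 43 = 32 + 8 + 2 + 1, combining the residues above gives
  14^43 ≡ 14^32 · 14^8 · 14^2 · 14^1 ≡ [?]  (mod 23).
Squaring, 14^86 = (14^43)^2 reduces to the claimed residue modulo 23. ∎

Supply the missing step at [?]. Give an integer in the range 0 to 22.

5

14^32 · 14^8 · 14^2 · 14^1 ≡ 18 · 13 · 12 · 14 = 39312.
39312 mod 23 = 5, so 14^43 ≡ 5 (mod 23).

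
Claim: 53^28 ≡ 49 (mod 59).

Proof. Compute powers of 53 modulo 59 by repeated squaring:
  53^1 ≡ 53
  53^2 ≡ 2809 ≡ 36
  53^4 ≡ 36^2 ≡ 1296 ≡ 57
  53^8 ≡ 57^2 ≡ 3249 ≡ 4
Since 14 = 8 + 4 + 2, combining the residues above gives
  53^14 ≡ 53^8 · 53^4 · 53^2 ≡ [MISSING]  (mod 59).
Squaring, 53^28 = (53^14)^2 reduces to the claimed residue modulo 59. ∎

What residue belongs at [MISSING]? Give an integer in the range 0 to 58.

7

Multiply the listed residues: 4 · 57 · 36 = 228 → 8208.
Reducing modulo 59: 8208 = 139·59 + 7, so 53^14 ≡ 7.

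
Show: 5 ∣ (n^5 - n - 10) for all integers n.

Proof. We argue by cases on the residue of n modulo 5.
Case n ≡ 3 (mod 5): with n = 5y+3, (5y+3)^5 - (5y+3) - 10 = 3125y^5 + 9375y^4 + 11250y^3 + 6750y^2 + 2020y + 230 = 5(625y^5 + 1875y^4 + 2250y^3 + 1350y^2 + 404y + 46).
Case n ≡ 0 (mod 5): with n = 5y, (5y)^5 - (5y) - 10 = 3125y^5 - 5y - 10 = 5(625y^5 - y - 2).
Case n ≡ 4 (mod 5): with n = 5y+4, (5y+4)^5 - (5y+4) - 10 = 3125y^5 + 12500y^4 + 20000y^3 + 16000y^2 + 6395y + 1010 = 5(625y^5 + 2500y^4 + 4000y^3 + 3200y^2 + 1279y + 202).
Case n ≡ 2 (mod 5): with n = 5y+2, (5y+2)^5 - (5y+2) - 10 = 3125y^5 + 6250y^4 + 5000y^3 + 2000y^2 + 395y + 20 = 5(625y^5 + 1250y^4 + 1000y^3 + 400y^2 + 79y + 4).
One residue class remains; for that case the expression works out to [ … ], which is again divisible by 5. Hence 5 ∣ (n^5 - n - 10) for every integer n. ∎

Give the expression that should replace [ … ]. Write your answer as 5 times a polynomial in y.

5(625y^5 + 625y^4 + 250y^3 + 50y^2 + 4y - 2)

The residues treated are {3, 0, 4, 2}, so the missing case is n ≡ 1 (mod 5); write n = 5y+1.
Then (5y+1)^5 - (5y+1) - 10 = 3125y^5 + 3125y^4 + 1250y^3 + 250y^2 + 20y - 10 = 5(625y^5 + 625y^4 + 250y^3 + 50y^2 + 4y - 2).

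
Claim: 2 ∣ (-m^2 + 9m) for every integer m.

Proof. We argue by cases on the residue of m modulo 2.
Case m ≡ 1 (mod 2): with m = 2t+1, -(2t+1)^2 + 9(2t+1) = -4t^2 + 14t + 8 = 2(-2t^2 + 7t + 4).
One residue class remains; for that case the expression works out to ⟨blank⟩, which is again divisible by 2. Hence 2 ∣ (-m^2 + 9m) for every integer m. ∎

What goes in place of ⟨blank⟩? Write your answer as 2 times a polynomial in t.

Only m ≡ 0 (mod 2) is unaccounted for. Put m = 2t:
-(2t)^2 + 9(2t) expands to -4t^2 + 18t,
and factoring out 2 leaves 2(-2t^2 + 9t).

2(-2t^2 + 9t)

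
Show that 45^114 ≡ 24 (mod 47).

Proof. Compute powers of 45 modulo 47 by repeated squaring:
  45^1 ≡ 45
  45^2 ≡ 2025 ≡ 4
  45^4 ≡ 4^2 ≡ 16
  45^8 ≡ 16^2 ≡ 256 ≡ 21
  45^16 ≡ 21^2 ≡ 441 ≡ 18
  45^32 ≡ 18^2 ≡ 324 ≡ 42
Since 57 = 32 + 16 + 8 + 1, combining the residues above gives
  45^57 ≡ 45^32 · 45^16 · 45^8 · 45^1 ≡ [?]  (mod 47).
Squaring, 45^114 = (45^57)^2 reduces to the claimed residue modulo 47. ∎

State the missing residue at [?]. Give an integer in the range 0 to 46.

20

Multiply the listed residues: 42 · 18 · 21 · 45 = 756 → 15876 → 714420.
Reducing modulo 47: 714420 = 15200·47 + 20, so 45^57 ≡ 20.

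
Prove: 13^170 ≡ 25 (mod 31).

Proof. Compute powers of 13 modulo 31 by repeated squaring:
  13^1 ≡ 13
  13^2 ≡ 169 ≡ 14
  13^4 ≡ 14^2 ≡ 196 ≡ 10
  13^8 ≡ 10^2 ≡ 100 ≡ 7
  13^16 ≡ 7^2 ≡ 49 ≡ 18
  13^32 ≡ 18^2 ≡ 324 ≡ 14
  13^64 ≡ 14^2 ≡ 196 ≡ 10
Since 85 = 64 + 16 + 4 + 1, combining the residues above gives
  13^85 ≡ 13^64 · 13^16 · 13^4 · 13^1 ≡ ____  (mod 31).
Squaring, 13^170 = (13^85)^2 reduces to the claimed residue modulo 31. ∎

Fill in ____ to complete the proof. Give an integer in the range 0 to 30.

Multiply the listed residues: 10 · 18 · 10 · 13 = 180 → 1800 → 23400.
Reducing modulo 31: 23400 = 754·31 + 26, so 13^85 ≡ 26.

26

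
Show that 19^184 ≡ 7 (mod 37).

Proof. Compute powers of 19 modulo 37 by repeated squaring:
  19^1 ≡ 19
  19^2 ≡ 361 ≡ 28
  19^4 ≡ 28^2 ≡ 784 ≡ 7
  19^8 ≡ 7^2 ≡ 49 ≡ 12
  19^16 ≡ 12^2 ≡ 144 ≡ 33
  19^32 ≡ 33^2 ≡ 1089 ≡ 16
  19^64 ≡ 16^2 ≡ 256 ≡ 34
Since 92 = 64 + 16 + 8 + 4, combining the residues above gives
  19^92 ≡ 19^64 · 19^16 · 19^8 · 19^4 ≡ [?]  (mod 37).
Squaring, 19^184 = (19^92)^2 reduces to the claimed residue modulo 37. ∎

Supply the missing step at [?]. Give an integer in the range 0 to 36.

9

19^64 · 19^16 · 19^8 · 19^4 ≡ 34 · 33 · 12 · 7 = 94248.
94248 mod 37 = 9, so 19^92 ≡ 9 (mod 37).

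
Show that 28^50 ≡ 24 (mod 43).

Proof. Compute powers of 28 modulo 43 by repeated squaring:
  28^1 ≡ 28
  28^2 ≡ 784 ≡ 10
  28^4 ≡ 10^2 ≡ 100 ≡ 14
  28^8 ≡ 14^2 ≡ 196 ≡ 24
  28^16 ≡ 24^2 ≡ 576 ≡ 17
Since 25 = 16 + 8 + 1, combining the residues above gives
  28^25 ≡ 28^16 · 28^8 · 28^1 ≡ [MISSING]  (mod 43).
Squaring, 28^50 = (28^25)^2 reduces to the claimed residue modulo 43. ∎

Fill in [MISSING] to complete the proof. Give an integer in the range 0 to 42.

Multiply the listed residues: 17 · 24 · 28 = 408 → 11424.
Reducing modulo 43: 11424 = 265·43 + 29, so 28^25 ≡ 29.

29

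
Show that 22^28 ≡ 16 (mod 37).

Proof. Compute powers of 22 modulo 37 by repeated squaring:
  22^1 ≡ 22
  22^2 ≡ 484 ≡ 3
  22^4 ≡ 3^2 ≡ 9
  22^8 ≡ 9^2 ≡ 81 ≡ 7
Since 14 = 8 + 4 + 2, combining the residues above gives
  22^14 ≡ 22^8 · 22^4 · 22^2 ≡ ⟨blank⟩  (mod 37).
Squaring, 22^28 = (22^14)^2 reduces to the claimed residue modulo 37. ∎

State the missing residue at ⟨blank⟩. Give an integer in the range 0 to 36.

4

Multiply the listed residues: 7 · 9 · 3 = 63 → 189.
Reducing modulo 37: 189 = 5·37 + 4, so 22^14 ≡ 4.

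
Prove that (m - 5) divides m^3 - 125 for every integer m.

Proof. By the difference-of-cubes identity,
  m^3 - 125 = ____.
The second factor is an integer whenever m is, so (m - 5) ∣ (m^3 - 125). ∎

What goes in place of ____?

Polynomial division of m^3 - 125 by m - 5 leaves remainder 0 and quotient m^2 + 5m + 25.
Hence m^3 - 125 = (m - 5)(m^2 + 5m + 25).

(m - 5)(m^2 + 5m + 25)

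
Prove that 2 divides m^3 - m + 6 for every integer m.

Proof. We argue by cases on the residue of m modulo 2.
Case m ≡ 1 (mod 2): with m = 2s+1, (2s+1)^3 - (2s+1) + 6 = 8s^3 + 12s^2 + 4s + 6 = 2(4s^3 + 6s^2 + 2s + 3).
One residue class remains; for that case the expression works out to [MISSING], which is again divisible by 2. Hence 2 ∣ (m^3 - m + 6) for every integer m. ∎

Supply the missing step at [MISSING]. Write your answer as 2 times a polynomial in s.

Only m ≡ 0 (mod 2) is unaccounted for. Put m = 2s:
(2s)^3 - (2s) + 6 expands to 8s^3 - 2s + 6,
and factoring out 2 leaves 2(4s^3 - s + 3).

2(4s^3 - s + 3)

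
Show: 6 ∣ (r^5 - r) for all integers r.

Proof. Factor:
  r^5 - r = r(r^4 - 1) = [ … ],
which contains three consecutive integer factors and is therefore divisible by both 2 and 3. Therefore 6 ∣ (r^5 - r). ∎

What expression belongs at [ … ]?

(r - 1)r(r + 1)(r^2 + 1)

r^4 - 1 = (r^2 - 1)(r^2 + 1), and r^2 - 1 = (r-1)(r+1).
So r(r^4 - 1) = (r - 1)r(r + 1)(r^2 + 1).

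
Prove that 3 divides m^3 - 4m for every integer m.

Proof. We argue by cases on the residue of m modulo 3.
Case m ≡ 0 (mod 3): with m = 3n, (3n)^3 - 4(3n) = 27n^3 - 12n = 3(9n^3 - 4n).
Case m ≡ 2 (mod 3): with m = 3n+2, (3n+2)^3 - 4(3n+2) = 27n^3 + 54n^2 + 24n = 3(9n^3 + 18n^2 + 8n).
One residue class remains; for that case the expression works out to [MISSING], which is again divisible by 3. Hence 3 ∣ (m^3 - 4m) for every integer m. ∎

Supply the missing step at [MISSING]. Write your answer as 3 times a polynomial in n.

3(9n^3 + 9n^2 - n - 1)

Only m ≡ 1 (mod 3) is unaccounted for. Put m = 3n+1:
(3n+1)^3 - 4(3n+1) expands to 27n^3 + 27n^2 - 3n - 3,
and factoring out 3 leaves 3(9n^3 + 9n^2 - n - 1).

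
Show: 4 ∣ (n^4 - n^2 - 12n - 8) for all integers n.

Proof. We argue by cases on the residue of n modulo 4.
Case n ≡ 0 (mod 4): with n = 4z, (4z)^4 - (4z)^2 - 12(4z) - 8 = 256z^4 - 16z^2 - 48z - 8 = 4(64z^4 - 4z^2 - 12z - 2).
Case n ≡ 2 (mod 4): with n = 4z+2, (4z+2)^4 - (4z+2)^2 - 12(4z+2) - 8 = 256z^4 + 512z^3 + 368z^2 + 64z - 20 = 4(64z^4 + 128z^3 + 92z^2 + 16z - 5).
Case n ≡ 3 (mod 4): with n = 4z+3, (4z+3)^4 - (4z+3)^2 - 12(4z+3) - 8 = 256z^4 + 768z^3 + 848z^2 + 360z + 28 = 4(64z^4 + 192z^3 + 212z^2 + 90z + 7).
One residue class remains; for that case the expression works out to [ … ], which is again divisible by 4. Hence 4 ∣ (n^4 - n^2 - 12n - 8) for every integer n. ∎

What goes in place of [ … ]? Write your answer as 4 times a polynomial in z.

4(64z^4 + 64z^3 + 20z^2 - 10z - 5)

Only n ≡ 1 (mod 4) is unaccounted for. Put n = 4z+1:
(4z+1)^4 - (4z+1)^2 - 12(4z+1) - 8 expands to 256z^4 + 256z^3 + 80z^2 - 40z - 20,
and factoring out 4 leaves 4(64z^4 + 64z^3 + 20z^2 - 10z - 5).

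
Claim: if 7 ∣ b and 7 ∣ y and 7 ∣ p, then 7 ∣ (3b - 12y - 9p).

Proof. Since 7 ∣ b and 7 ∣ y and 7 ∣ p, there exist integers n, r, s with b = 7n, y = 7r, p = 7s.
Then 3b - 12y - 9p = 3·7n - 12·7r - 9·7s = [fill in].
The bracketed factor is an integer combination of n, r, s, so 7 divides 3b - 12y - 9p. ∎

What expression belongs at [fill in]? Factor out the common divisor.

Pull the common 7 out of every term: 3·7n - 12·7r - 9·7s = 7(3n - 12r - 9s).
3n - 12r - 9s is an integer, which exhibits the divisibility.

7(3n - 12r - 9s)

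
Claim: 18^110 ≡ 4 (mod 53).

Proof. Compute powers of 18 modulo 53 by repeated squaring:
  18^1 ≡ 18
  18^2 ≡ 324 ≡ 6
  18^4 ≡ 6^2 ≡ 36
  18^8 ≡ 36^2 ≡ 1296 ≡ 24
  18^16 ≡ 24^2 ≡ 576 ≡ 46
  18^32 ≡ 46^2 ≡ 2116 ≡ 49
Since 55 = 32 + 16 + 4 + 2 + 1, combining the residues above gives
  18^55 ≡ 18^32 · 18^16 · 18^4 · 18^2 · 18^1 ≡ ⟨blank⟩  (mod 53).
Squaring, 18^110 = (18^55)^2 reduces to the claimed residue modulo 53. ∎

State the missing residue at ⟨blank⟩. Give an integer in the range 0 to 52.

2

18^32 · 18^16 · 18^4 · 18^2 · 18^1 ≡ 49 · 46 · 36 · 6 · 18 = 8763552.
8763552 mod 53 = 2, so 18^55 ≡ 2 (mod 53).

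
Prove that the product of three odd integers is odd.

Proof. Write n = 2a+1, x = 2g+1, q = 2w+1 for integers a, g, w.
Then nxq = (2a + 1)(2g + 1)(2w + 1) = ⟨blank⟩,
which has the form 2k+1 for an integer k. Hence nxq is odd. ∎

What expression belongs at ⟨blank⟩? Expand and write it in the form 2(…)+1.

2(4agw + 2ag + 2aw + a + 2gw + g + w) + 1

(2a + 1)(2g + 1)(2w + 1) = 8agw + 4ag + 4aw + 2a + 4gw + 2g + 2w + 1
= 2(4agw + 2ag + 2aw + a + 2gw + g + w) + 1.
Since 4agw + 2ag + 2aw + a + 2gw + g + w is an integer, the product is of the form 2k+1 for an integer k.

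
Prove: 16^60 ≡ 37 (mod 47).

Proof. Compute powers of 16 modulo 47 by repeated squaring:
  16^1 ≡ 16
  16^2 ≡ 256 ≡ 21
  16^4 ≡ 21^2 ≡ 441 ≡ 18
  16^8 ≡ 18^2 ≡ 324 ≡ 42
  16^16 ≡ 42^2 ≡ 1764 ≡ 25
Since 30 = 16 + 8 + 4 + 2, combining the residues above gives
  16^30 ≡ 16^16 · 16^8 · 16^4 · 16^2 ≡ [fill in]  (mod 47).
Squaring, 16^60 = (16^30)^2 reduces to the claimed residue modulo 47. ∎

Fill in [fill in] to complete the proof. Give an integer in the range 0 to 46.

32

Multiply the listed residues: 25 · 42 · 18 · 21 = 1050 → 18900 → 396900.
Reducing modulo 47: 396900 = 8444·47 + 32, so 16^30 ≡ 32.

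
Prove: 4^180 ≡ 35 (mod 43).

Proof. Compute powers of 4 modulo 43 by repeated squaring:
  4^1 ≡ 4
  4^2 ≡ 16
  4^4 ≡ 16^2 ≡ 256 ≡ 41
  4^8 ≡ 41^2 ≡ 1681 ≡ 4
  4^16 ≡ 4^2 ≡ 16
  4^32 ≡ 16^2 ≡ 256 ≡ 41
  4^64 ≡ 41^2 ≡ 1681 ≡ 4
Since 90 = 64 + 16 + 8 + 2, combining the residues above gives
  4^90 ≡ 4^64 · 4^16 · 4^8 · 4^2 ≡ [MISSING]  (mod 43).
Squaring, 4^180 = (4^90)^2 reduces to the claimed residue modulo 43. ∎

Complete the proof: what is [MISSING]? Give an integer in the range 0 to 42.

11

4^64 · 4^16 · 4^8 · 4^2 ≡ 4 · 16 · 4 · 16 = 4096.
4096 mod 43 = 11, so 4^90 ≡ 11 (mod 43).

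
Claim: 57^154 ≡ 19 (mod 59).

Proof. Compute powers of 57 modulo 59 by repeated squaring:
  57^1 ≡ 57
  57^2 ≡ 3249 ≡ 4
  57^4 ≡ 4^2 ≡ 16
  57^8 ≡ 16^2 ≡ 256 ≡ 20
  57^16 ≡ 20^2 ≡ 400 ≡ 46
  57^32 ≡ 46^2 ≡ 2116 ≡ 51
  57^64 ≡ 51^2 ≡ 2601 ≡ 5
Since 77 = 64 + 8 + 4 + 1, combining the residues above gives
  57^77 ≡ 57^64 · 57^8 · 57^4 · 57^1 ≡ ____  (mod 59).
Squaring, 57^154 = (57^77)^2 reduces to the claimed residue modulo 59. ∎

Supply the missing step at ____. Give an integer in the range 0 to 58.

57^64 · 57^8 · 57^4 · 57^1 ≡ 5 · 20 · 16 · 57 = 91200.
91200 mod 59 = 45, so 57^77 ≡ 45 (mod 59).

45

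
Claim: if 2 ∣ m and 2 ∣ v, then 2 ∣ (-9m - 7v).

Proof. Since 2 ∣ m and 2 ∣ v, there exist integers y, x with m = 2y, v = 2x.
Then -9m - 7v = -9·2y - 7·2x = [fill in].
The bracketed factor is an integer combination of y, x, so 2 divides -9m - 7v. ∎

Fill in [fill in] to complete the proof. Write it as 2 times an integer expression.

2(-7x - 9y)

Pull the common 2 out of every term: -9·2y - 7·2x = 2(-7x - 9y).
-7x - 9y is an integer, which exhibits the divisibility.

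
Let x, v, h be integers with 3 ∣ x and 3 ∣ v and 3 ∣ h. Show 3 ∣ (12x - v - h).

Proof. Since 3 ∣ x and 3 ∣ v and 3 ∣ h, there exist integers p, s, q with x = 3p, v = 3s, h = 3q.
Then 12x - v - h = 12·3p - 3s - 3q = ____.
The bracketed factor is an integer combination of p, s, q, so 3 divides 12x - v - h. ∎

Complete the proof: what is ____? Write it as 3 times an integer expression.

3(12p - q - s)

Each term has a factor of 3: 12·3p - 3s - 3q = 3·(12p - q - s).
Since 12p - q - s is an integer, 3 ∣ (12x - v - h).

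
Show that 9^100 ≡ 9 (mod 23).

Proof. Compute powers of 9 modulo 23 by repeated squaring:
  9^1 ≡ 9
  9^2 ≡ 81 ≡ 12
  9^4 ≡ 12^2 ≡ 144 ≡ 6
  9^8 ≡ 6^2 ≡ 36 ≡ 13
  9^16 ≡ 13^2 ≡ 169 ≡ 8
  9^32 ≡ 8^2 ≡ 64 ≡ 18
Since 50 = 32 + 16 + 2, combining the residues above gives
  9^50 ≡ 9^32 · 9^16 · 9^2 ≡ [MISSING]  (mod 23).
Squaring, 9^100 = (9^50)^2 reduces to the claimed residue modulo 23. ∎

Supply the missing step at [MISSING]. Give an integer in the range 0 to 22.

9^32 · 9^16 · 9^2 ≡ 18 · 8 · 12 = 1728.
1728 mod 23 = 3, so 9^50 ≡ 3 (mod 23).

3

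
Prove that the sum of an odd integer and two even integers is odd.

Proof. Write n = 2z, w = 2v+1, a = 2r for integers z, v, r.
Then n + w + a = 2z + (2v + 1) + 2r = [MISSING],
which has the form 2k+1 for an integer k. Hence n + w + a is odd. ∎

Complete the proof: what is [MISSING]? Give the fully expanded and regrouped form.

2(r + v + z) + 1

Expanding: 2z + (2v + 1) + 2r = 2r + 2v + 2z + 1.
Every term except the constant is even, so this is 2(r + v + z) + 1,
and r + v + z ∈ ℤ gives the required form.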